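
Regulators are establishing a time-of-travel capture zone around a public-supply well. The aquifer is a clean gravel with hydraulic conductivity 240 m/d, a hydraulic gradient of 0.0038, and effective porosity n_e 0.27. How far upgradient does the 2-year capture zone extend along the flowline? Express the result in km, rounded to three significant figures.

2.47 km

Darcy flux q = K·i = 240 × 0.0038 = 0.9120 m/d
Seepage velocity v = q / n = 0.9120 / 0.27 = 3.378 m/d
T = 2 yr × 365 = 730 d
L = v × T = 3.378 × 730 = 2466 m
   = 2.47 km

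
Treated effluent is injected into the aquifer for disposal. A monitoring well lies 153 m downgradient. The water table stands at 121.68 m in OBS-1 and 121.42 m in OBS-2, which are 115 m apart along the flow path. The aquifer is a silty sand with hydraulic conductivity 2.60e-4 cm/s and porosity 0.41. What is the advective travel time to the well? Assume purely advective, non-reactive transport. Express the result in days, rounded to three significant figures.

Hydraulic gradient i = (121.68 − 121.42) / 115 = 0.26 / 115 = 0.002261
K = 2.60e-4 cm/s × 864 = 0.2246 m/d
Darcy flux q = K·i = 0.2246 × 0.002261 = 5.079e-4 m/d
v = Ki/n = 0.2246·0.002261/0.41 = 0.001239 m/d
t = L / v = 153 / 0.001239 = 123500 d

124000 days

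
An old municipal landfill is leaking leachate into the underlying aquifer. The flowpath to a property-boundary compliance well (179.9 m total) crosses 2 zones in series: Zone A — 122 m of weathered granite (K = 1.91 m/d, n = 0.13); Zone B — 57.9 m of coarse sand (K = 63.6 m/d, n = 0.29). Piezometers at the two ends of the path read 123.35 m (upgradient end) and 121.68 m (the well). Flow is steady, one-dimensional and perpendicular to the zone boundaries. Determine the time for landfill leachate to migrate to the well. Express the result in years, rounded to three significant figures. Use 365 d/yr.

Total head drop ΔH = 123.35 − 121.68 = 1.67 m
Continuity: the same q passes through each zone, so ΔH = q·Σ(L_j/K_j) — the zones act as resistances in series.
Σ(L/K) = 122/1.91 + 57.9/63.6 = 63.87 + 0.9104 = 64.78 d
q = ΔH / Σ(L/K) = 1.67 / 64.78 = 0.02578 m/d (same in every zone)
Zone A: v = q/n = 0.02578/0.13 = 0.1983 m/d → t_A = 122/0.1983 = 615.3 d
Zone B: v = q/n = 0.02578/0.29 = 0.08889 m/d → t_B = 57.9/0.08889 = 651.4 d
Total t = 615.3 + 651.4 = 1267 d
   = 1267 / 365 = 3.47 yr

3.47 years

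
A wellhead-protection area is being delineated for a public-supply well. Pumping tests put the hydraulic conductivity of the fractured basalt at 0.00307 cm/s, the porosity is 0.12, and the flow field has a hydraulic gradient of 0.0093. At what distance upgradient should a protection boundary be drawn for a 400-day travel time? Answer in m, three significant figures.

K = 0.00307 cm/s × 864 = 2.652 m/d
Darcy flux q = K·i = 2.652 × 0.0093 = 0.02467 m/d
v_s = q/n_e = 0.02467/0.12 = 0.2056 m/d
L = v × T = 0.2056 × 400 = 82.23 m

82.2 m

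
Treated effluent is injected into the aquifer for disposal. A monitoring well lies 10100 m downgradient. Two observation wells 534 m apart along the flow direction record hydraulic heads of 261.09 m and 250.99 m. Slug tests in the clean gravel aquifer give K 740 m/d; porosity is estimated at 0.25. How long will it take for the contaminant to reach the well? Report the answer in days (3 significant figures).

180 days

Hydraulic gradient i = (261.09 − 250.99) / 534 = 10.10 / 534 = 0.01891
Specific discharge q = 740 × 0.01891 = 14.00 m/d
v_s = q/n_e = 14.00/0.25 = 55.99 m/d
t = L / v = 10100 / 55.99 = 180.4 d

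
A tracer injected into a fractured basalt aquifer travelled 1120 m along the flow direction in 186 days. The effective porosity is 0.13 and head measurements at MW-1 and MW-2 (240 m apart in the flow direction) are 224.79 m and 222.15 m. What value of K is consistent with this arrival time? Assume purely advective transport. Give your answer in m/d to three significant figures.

Hydraulic gradient i = (224.79 − 222.15) / 240 = 2.64 / 240 = 0.01100
v = L / t = 1120 / 186 = 6.022 m/d
K = v · n / i = 6.022 × 0.13 / 0.01100 = 71.2 m/d

71.2 m/d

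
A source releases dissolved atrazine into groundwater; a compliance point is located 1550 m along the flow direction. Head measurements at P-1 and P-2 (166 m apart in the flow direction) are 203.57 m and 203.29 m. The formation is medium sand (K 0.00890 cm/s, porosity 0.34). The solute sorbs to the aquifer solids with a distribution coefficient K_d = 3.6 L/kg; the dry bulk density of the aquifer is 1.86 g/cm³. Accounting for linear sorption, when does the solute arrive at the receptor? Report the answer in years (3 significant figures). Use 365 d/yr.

2300 years

Hydraulic gradient i = (203.57 − 203.29) / 166 = 0.28 / 166 = 0.001687
K = 0.00890 cm/s × 864 = 7.690 m/d
Specific discharge q = 7.690 × 0.001687 = 0.01297 m/d
Seepage velocity v = q / n = 0.01297 / 0.34 = 0.03815 m/d
Retardation R = 1 + ρ_b·K_d/n = 1 + 1.86×3.6/0.34 = 20.69
Contaminant velocity v_c = v/R = 0.03815/20.69 = 0.001843 m/d
t = L/v_c = 1550/0.001843 = 840800 d
   = 840800/365 = 2300 yr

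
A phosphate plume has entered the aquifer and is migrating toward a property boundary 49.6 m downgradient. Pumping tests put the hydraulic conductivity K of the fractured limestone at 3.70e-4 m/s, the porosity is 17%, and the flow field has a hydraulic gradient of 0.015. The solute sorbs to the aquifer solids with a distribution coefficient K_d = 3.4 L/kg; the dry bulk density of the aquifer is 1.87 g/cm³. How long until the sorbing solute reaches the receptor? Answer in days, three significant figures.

K = 3.70e-4 m/s × 86400 s/d = 31.97 m/d
q = Ki = 31.97 × 0.015 = 0.4795 m/d
Average linear velocity = 0.4795 / 0.17 = 2.821 m/d
Retardation R = 1 + ρ_b·K_d/n = 1 + 1.87×3.4/0.17 = 38.40
Contaminant velocity v_c = v/R = 2.821/38.40 = 0.07346 m/d
t = L/v_c = 49.6/0.07346 = 675.2 d

675 days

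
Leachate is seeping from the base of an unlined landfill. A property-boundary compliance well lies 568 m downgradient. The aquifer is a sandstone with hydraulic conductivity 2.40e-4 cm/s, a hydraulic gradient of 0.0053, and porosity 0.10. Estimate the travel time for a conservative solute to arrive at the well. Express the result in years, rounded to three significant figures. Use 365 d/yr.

142 years

K = 2.40e-4 cm/s × 864 = 0.2074 m/d
Darcy flux q = K·i = 0.2074 × 0.0053 = 0.001099 m/d
v_s = q/n_e = 0.001099/0.10 = 0.01099 m/d
t = L / v = 568 / 0.01099 = 51680 d
   = 51680 / 365 = 142 yr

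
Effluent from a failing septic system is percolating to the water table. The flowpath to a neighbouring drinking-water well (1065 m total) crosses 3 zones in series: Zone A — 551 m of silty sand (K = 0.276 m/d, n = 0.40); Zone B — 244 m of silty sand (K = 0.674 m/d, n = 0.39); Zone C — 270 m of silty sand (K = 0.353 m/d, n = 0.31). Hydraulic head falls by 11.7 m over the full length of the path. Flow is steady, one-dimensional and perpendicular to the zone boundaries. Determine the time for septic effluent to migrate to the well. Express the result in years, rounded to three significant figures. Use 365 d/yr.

Continuity: the same q passes through each zone, so ΔH = q·Σ(L_j/K_j) — the zones act as resistances in series.
Σ(L/K) = 551/0.276 + 244/0.674 + 270/0.353 = 1996 + 362.0 + 764.9 = 3123 d
q = ΔH / Σ(L/K) = 11.7 / 3123 = 0.003746 m/d (same in every zone)
Zone A: v = q/n = 0.003746/0.40 = 0.009365 m/d → t_A = 551/0.009365 = 58830 d
Zone B: v = q/n = 0.003746/0.39 = 0.009605 m/d → t_B = 244/0.009605 = 25400 d
Zone C: v = q/n = 0.003746/0.31 = 0.01208 m/d → t_C = 270/0.01208 = 22340 d
Total t = 58830 + 25400 + 22340 = 106600 d
   = 106600 / 365 = 292 yr

292 years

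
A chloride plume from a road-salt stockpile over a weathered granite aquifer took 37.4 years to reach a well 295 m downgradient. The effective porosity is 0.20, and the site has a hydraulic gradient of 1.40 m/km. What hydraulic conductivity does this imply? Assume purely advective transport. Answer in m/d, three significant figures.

3.09 m/d

t = 37.4 years = 13650 d
v = L / t = 295 / 13650 = 0.02161 m/d
K = v · n / i = 0.02161 × 0.20 / 0.0014 = 3.09 m/d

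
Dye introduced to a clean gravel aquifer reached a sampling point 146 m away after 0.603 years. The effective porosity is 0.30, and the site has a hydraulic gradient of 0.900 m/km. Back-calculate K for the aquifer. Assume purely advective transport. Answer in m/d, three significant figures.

t = 0.603 years = 220.1 d
v = L / t = 146 / 220.1 = 0.6633 m/d
K = v · n / i = 0.6633 × 0.30 / 9.0e-4 = 221 m/d

221 m/d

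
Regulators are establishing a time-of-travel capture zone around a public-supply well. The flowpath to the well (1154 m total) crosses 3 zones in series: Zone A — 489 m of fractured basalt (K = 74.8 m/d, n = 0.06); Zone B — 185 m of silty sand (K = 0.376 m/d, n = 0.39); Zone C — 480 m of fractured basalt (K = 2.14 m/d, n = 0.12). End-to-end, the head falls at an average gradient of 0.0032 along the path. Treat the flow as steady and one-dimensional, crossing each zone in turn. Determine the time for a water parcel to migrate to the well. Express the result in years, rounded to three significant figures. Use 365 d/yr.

85.3 years

Steady 1-D flow in series ⇒ the Darcy flux q is identical in every zone and the zone head losses add (resistances L/K in series).
Σ(L/K) = 489/74.8 + 185/0.376 + 480/2.14 = 6.537 + 492.0 + 224.3 = 722.9 d
K_eq = L_total / Σ(L/K) = 1154 / 722.9 = 1.596 m/d
q = K_eq · i = 1.596 × 0.0032 = 0.005109 m/d (same in every zone)
Zone A: v = q/n = 0.005109/0.06 = 0.08514 m/d → t_A = 489/0.08514 = 5743 d
Zone B: v = q/n = 0.005109/0.39 = 0.01310 m/d → t_B = 185/0.01310 = 14120 d
Zone C: v = q/n = 0.005109/0.12 = 0.04257 m/d → t_C = 480/0.04257 = 11280 d
Total t = 5743 + 14120 + 11280 = 31140 d
   = 31140 / 365 = 85.3 yr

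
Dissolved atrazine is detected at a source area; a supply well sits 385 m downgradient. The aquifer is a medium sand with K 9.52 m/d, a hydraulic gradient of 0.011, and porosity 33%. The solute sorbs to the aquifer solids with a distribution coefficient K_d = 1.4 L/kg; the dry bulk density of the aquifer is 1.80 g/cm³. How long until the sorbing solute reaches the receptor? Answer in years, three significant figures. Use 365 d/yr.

Darcy flux q = K·i = 9.52 × 0.011 = 0.1047 m/d
Average linear velocity = 0.1047 / 0.33 = 0.3173 m/d
Retardation R = 1 + ρ_b·K_d/n = 1 + 1.80×1.4/0.33 = 8.636
Contaminant velocity v_c = v/R = 0.3173/8.636 = 0.03674 m/d
t = L/v_c = 385/0.03674 = 10480 d
   = 10480/365 = 28.7 yr

28.7 years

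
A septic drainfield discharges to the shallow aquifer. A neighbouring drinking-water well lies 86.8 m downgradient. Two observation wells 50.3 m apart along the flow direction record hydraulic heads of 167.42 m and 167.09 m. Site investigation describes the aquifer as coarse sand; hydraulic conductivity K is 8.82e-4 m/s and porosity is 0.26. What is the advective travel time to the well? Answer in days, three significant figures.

45.1 days

Hydraulic gradient i = (167.42 − 167.09) / 50.3 = 0.33 / 50.3 = 0.006561
K = 8.82e-4 m/s × 86400 s/d = 76.20 m/d
Darcy flux q = K·i = 76.20 × 0.006561 = 0.5000 m/d
Average linear velocity = 0.5000 / 0.26 = 1.923 m/d
t = L / v = 86.8 / 1.923 = 45.14 d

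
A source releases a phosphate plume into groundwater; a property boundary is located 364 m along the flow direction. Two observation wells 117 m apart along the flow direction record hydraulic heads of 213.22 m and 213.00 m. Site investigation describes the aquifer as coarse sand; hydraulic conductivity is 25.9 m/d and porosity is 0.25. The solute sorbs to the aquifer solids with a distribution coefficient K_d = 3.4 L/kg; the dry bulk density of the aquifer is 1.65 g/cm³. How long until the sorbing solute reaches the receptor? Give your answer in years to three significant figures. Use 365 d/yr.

Hydraulic gradient i = (213.22 − 213.00) / 117 = 0.22 / 117 = 0.001880
Specific discharge q = 25.9 × 0.001880 = 0.04870 m/d
Seepage velocity v = q / n = 0.04870 / 0.25 = 0.1948 m/d
Retardation R = 1 + ρ_b·K_d/n = 1 + 1.65×3.4/0.25 = 23.44
Contaminant velocity v_c = v/R = 0.1948/23.44 = 0.008311 m/d
t = L/v_c = 364/0.008311 = 43800 d
   = 43800/365 = 120 yr

120 years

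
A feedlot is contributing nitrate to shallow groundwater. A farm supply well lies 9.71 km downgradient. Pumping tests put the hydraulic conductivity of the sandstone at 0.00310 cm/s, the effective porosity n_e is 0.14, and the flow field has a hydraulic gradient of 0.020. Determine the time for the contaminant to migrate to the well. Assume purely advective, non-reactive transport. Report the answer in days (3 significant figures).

25400 days

K = 0.00310 cm/s × 864 = 2.678 m/d
q = Ki = 2.678 × 0.020 = 0.05357 m/d
Seepage velocity v = q / n = 0.05357 / 0.14 = 0.3826 m/d
L = 9.71 km = 9710 m
t = L / v = 9710 / 0.3826 = 25380 d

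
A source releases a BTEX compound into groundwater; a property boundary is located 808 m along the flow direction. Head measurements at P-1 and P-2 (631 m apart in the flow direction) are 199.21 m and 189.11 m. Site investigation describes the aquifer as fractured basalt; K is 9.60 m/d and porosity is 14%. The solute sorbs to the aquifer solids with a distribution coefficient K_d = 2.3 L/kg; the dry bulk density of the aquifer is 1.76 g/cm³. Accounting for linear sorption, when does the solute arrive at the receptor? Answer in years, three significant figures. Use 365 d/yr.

60.3 years

Hydraulic gradient i = (199.21 − 189.11) / 631 = 10.10 / 631 = 0.01601
q = Ki = 9.60 × 0.01601 = 0.1537 m/d
Seepage velocity v = q / n = 0.1537 / 0.14 = 1.098 m/d
Retardation R = 1 + ρ_b·K_d/n = 1 + 1.76×2.3/0.14 = 29.91
Contaminant velocity v_c = v/R = 1.098/29.91 = 0.03669 m/d
t = L/v_c = 808/0.03669 = 22020 d
   = 22020/365 = 60.3 yr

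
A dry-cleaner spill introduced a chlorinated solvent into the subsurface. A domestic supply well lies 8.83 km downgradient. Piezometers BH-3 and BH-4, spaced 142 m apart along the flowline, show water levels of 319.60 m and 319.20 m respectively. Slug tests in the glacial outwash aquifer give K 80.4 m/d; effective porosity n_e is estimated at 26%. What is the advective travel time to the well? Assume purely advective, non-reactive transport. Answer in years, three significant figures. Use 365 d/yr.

27.8 years

Hydraulic gradient i = (319.60 − 319.20) / 142 = 0.40 / 142 = 0.002817
Darcy flux q = K·i = 80.4 × 0.002817 = 0.2265 m/d
Average linear velocity = 0.2265 / 0.26 = 0.8711 m/d
L = 8.83 km = 8830 m
t = L / v = 8830 / 0.8711 = 10140 d
   = 10140 / 365 = 27.8 yr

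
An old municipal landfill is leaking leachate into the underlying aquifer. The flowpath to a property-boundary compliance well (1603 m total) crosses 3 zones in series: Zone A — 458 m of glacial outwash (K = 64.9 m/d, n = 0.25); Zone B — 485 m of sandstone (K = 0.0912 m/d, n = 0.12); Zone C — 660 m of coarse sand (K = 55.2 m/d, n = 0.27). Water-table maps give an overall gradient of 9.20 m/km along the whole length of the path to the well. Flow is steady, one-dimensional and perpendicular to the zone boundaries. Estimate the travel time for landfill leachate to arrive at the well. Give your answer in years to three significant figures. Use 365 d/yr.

348 years

Steady 1-D flow in series ⇒ the Darcy flux q is identical in every zone and the zone head losses add (resistances L/K in series).
Σ(L/K) = 458/64.9 + 485/0.0912 + 660/55.2 = 7.057 + 5318 + 11.96 = 5337 d
K_eq = L_total / Σ(L/K) = 1603 / 5337 = 0.3004 m/d
q = K_eq · i = 0.3004 × 0.0092 = 0.002763 m/d (same in every zone)
Zone A: v = q/n = 0.002763/0.25 = 0.01105 m/d → t_A = 458/0.01105 = 41440 d
Zone B: v = q/n = 0.002763/0.12 = 0.02303 m/d → t_B = 485/0.02303 = 21060 d
Zone C: v = q/n = 0.002763/0.27 = 0.01023 m/d → t_C = 660/0.01023 = 64490 d
Total t = 41440 + 21060 + 64490 = 127000 d
   = 127000 / 365 = 348 yr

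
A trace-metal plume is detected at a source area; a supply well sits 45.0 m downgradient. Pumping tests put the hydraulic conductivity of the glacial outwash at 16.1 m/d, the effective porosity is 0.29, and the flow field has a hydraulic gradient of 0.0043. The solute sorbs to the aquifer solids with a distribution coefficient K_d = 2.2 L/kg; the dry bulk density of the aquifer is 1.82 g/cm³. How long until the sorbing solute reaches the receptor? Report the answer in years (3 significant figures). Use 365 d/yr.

q = Ki = 16.1 × 0.0043 = 0.06923 m/d
Seepage velocity v = q / n = 0.06923 / 0.29 = 0.2387 m/d
Retardation R = 1 + ρ_b·K_d/n = 1 + 1.82×2.2/0.29 = 14.81
Contaminant velocity v_c = v/R = 0.2387/14.81 = 0.01612 m/d
t = L/v_c = 45.0/0.01612 = 2791 d
   = 2791/365 = 7.65 yr

7.65 years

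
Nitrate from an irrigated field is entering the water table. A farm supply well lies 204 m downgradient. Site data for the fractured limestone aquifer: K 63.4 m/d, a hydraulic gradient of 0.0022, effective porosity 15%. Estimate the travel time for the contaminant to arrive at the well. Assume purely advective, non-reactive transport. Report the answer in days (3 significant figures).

Specific discharge q = 63.4 × 0.0022 = 0.1395 m/d
v_s = q/n_e = 0.1395/0.15 = 0.9299 m/d
t = L / v = 204 / 0.9299 = 219.4 d

219 days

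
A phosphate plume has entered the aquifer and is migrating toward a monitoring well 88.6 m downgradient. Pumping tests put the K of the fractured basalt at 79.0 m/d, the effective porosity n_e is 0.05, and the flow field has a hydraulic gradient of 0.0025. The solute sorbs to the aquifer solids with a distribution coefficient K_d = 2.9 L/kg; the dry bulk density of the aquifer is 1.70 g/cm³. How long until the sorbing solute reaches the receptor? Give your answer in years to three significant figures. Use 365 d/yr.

6.12 years

Darcy flux q = K·i = 79.0 × 0.0025 = 0.1975 m/d
Seepage velocity v = q / n = 0.1975 / 0.05 = 3.950 m/d
Retardation R = 1 + ρ_b·K_d/n = 1 + 1.70×2.9/0.05 = 99.60
Contaminant velocity v_c = v/R = 3.950/99.60 = 0.03966 m/d
t = L/v_c = 88.6/0.03966 = 2234 d
   = 2234/365 = 6.12 yr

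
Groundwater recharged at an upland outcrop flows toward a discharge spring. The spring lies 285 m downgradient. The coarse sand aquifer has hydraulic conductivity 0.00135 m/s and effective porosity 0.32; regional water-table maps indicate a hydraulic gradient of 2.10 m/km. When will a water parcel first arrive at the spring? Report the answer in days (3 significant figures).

372 days

K = 0.00135 m/s × 86400 s/d = 116.6 m/d
q = Ki = 116.6 × 0.0021 = 0.2449 m/d
v_s = q/n_e = 0.2449/0.32 = 0.7655 m/d
t = L / v = 285 / 0.7655 = 372.3 d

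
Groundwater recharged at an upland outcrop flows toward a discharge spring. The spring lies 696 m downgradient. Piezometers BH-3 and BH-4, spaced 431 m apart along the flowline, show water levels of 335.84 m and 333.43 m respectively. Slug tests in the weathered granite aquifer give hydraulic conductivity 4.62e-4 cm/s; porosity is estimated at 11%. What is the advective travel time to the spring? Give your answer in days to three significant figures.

Hydraulic gradient i = (335.84 − 333.43) / 431 = 2.41 / 431 = 0.005592
K = 4.62e-4 cm/s × 864 = 0.3992 m/d
Specific discharge q = 0.3992 × 0.005592 = 0.002232 m/d
v = Ki/n = 0.3992·0.005592/0.11 = 0.02029 m/d
t = L / v = 696 / 0.02029 = 34300 d

34300 days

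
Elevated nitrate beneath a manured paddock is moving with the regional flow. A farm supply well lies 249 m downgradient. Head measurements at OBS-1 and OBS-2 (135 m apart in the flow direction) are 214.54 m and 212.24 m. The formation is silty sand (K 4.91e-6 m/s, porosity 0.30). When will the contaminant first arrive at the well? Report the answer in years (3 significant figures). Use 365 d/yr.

28.3 years

Hydraulic gradient i = (214.54 − 212.24) / 135 = 2.30 / 135 = 0.01704
K = 4.91e-6 m/s × 86400 s/d = 0.4242 m/d
Darcy flux q = K·i = 0.4242 × 0.01704 = 0.007228 m/d
v = Ki/n = 0.4242·0.01704/0.30 = 0.02409 m/d
t = L / v = 249 / 0.02409 = 10340 d
   = 10340 / 365 = 28.3 yr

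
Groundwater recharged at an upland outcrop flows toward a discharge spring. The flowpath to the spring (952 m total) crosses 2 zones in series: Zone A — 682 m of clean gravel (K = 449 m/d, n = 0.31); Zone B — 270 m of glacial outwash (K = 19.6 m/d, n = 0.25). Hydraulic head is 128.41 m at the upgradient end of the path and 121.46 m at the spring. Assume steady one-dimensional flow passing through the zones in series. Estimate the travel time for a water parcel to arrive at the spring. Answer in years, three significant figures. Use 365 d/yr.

Total head drop ΔH = 128.41 − 121.46 = 6.95 m
Continuity: the same q passes through each zone, so ΔH = q·Σ(L_j/K_j) — the zones act as resistances in series.
Σ(L/K) = 682/449 + 270/19.6 = 1.519 + 13.78 = 15.29 d
q = ΔH / Σ(L/K) = 6.95 / 15.29 = 0.4544 m/d (same in every zone)
Zone A: v = q/n = 0.4544/0.31 = 1.466 m/d → t_A = 682/1.466 = 465.3 d
Zone B: v = q/n = 0.4544/0.25 = 1.818 m/d → t_B = 270/1.818 = 148.5 d
Total t = 465.3 + 148.5 = 613.8 d
   = 613.8 / 365 = 1.68 yr

1.68 years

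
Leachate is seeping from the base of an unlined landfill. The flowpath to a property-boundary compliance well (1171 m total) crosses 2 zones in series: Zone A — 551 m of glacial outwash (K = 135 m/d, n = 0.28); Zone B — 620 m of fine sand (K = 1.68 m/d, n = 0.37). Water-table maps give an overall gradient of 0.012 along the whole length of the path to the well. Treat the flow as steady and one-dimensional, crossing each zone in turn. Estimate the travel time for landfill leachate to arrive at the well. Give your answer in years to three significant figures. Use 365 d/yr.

27.9 years

For zones in series the flux q is common to all zones; the equivalent conductivity is the harmonic (thickness-weighted) mean, K_eq = L_total / Σ(L_j/K_j).
Σ(L/K) = 551/135 + 620/1.68 = 4.081 + 369.0 = 373.1 d
K_eq = L_total / Σ(L/K) = 1171 / 373.1 = 3.138 m/d
q = K_eq · i = 3.138 × 0.012 = 0.03766 m/d (same in every zone)
Zone A: v = q/n = 0.03766/0.28 = 0.1345 m/d → t_A = 551/0.1345 = 4097 d
Zone B: v = q/n = 0.03766/0.37 = 0.1018 m/d → t_B = 620/0.1018 = 6091 d
Total t = 4097 + 6091 = 10190 d
   = 10190 / 365 = 27.9 yr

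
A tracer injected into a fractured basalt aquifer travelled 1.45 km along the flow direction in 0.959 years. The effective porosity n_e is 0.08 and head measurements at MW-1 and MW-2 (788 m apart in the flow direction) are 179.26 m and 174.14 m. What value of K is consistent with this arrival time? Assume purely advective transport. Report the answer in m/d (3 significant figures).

51.0 m/d

Hydraulic gradient i = (179.26 − 174.14) / 788 = 5.12 / 788 = 0.006497
t = 0.959 years = 350.0 d
L = 1.45 km = 1450 m
v = L / t = 1450 / 350.0 = 4.142 m/d
K = v · n / i = 4.142 × 0.08 / 0.006497 = 51.0 m/d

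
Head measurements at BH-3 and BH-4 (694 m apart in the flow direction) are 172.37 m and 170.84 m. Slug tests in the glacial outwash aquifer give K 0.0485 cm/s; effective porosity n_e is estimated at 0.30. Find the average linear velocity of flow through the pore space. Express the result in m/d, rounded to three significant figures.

0.308 m/d

Hydraulic gradient i = (172.37 − 170.84) / 694 = 1.53 / 694 = 0.002205
K = 0.0485 cm/s × 864 = 41.90 m/d
q = Ki = 41.90 × 0.002205 = 0.09238 m/d
Seepage velocity v = q / n = 0.09238 / 0.30 = 0.3079 m/d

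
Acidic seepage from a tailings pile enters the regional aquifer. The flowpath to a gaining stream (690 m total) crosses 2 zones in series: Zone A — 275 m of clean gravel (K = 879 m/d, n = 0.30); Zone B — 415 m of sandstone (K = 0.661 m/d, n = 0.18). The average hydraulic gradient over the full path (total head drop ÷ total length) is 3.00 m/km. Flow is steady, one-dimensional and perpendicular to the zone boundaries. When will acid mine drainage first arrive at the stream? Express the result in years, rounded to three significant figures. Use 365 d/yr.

Steady 1-D flow in series ⇒ the Darcy flux q is identical in every zone and the zone head losses add (resistances L/K in series).
Σ(L/K) = 275/879 + 415/0.661 = 0.3129 + 627.8 = 628.1 d
K_eq = L_total / Σ(L/K) = 690 / 628.1 = 1.098 m/d
q = K_eq · i = 1.098 × 0.0030 = 0.003295 m/d (same in every zone)
Zone A: v = q/n = 0.003295/0.30 = 0.01098 m/d → t_A = 275/0.01098 = 25030 d
Zone B: v = q/n = 0.003295/0.18 = 0.01831 m/d → t_B = 415/0.01831 = 22670 d
Total t = 25030 + 22670 = 47700 d
   = 47700 / 365 = 131 yr

131 years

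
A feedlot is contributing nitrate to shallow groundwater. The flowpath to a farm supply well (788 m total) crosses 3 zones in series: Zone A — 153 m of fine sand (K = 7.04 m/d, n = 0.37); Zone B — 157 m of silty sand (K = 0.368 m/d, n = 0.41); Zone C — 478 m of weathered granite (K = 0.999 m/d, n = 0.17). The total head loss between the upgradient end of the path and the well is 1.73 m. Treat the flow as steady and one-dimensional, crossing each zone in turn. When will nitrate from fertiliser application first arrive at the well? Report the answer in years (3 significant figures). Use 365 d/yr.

Continuity: the same q passes through each zone, so ΔH = q·Σ(L_j/K_j) — the zones act as resistances in series.
Σ(L/K) = 153/7.04 + 157/0.368 + 478/0.999 = 21.73 + 426.6 + 478.5 = 926.8 d
q = ΔH / Σ(L/K) = 1.73 / 926.8 = 0.001867 m/d (same in every zone)
Zone A: v = q/n = 0.001867/0.37 = 0.005045 m/d → t_A = 153/0.005045 = 30330 d
Zone B: v = q/n = 0.001867/0.41 = 0.004553 m/d → t_B = 157/0.004553 = 34490 d
Zone C: v = q/n = 0.001867/0.17 = 0.01098 m/d → t_C = 478/0.01098 = 43530 d
Total t = 30330 + 34490 + 43530 = 108300 d
   = 108300 / 365 = 297 yr

297 years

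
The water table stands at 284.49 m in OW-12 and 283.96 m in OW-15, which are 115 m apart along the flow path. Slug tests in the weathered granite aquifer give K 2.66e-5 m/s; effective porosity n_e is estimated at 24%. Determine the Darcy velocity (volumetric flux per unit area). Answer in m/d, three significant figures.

Hydraulic gradient i = (284.49 − 283.96) / 115 = 0.53 / 115 = 0.004609
K = 2.66e-5 m/s × 86400 s/d = 2.298 m/d
q = Ki = 2.298 × 0.004609 = 0.01059 m/d

0.0106 m/d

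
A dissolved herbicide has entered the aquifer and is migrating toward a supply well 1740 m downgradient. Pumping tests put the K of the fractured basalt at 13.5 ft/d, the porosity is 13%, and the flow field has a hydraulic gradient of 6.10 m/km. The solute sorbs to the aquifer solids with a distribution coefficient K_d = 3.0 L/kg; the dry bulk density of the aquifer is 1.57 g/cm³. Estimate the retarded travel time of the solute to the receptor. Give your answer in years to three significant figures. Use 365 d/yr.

919 years

K = 13.5 ft/d × 0.3048 = 4.115 m/d
Darcy flux q = K·i = 4.115 × 0.0061 = 0.02510 m/d
v_s = q/n_e = 0.02510/0.13 = 0.1931 m/d
Retardation R = 1 + ρ_b·K_d/n = 1 + 1.57×3.0/0.13 = 37.23
Contaminant velocity v_c = v/R = 0.1931/37.23 = 0.005186 m/d
t = L/v_c = 1740/0.005186 = 335500 d
   = 335500/365 = 919 yr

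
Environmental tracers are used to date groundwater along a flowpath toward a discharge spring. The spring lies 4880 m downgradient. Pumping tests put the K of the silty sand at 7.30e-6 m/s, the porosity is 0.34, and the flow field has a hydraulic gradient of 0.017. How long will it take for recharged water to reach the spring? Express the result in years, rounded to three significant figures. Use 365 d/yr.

K = 7.30e-6 m/s × 86400 s/d = 0.6307 m/d
Darcy flux q = K·i = 0.6307 × 0.017 = 0.01072 m/d
Seepage velocity v = q / n = 0.01072 / 0.34 = 0.03154 m/d
t = L / v = 4880 / 0.03154 = 154700 d
   = 154700 / 365 = 424 yr

424 years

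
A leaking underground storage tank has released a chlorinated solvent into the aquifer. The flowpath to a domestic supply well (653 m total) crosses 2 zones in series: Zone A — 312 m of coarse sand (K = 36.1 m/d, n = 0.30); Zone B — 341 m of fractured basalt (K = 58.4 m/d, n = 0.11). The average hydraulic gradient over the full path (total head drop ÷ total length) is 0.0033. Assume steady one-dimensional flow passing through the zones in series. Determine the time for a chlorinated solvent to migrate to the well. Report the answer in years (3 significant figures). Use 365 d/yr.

For zones in series the flux q is common to all zones; the equivalent conductivity is the harmonic (thickness-weighted) mean, K_eq = L_total / Σ(L_j/K_j).
Σ(L/K) = 312/36.1 + 341/58.4 = 8.643 + 5.839 = 14.48 d
K_eq = L_total / Σ(L/K) = 653 / 14.48 = 45.09 m/d
q = K_eq · i = 45.09 × 0.0033 = 0.1488 m/d (same in every zone)
Zone A: v = q/n = 0.1488/0.30 = 0.4960 m/d → t_A = 312/0.4960 = 629.0 d
Zone B: v = q/n = 0.1488/0.11 = 1.353 m/d → t_B = 341/1.353 = 252.1 d
Total t = 629.0 + 252.1 = 881.1 d
   = 881.1 / 365 = 2.41 yr

2.41 years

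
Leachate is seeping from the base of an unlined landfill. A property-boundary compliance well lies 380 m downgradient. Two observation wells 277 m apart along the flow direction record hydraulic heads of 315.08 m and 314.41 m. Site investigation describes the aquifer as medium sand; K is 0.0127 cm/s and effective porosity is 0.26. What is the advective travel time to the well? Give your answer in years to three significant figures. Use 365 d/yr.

10.2 years

Hydraulic gradient i = (315.08 − 314.41) / 277 = 0.67 / 277 = 0.002419
K = 0.0127 cm/s × 864 = 10.97 m/d
q = Ki = 10.97 × 0.002419 = 0.02654 m/d
v_s = q/n_e = 0.02654/0.26 = 0.1021 m/d
t = L / v = 380 / 0.1021 = 3723 d
   = 3723 / 365 = 10.2 yr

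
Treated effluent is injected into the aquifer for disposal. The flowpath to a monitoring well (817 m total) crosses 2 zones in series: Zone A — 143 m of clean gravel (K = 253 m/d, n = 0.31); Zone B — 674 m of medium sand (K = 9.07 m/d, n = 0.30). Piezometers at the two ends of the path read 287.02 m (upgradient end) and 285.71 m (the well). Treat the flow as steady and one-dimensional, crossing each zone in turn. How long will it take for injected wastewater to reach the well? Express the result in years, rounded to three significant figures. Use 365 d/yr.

38.6 years

Total head drop ΔH = 287.02 − 285.71 = 1.31 m
Steady 1-D flow in series ⇒ the Darcy flux q is identical in every zone and the zone head losses add (resistances L/K in series).
Σ(L/K) = 143/253 + 674/9.07 = 0.5652 + 74.31 = 74.88 d
q = ΔH / Σ(L/K) = 1.31 / 74.88 = 0.01750 m/d (same in every zone)
Zone A: v = q/n = 0.01750/0.31 = 0.05644 m/d → t_A = 143/0.05644 = 2534 d
Zone B: v = q/n = 0.01750/0.30 = 0.05832 m/d → t_B = 674/0.05832 = 11560 d
Total t = 2534 + 11560 = 14090 d
   = 14090 / 365 = 38.6 yr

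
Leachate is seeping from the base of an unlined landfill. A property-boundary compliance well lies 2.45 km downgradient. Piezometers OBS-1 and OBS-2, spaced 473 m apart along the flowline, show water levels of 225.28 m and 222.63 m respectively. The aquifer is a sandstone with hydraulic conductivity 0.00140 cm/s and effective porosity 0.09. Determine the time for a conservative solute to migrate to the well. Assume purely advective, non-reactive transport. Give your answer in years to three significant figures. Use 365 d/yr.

89.1 years

Hydraulic gradient i = (225.28 − 222.63) / 473 = 2.65 / 473 = 0.005603
K = 0.00140 cm/s × 864 = 1.210 m/d
q = Ki = 1.210 × 0.005603 = 0.006777 m/d
v_s = q/n_e = 0.006777/0.09 = 0.07530 m/d
L = 2.45 km = 2450 m
t = L / v = 2450 / 0.07530 = 32540 d
   = 32540 / 365 = 89.1 yr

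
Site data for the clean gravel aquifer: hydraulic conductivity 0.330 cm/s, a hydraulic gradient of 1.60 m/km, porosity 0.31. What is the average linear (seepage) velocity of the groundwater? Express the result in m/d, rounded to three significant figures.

1.47 m/d

K = 0.330 cm/s × 864 = 285.1 m/d
Specific discharge q = 285.1 × 0.0016 = 0.4562 m/d
Average linear velocity = 0.4562 / 0.31 = 1.472 m/d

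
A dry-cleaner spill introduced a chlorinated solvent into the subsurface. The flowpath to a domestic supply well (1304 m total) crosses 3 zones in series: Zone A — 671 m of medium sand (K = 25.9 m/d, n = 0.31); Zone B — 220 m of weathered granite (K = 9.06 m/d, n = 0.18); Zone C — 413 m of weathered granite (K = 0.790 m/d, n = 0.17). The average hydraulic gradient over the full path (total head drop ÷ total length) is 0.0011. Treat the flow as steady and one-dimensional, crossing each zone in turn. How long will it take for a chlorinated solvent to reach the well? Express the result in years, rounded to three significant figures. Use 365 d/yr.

Steady 1-D flow in series ⇒ the Darcy flux q is identical in every zone and the zone head losses add (resistances L/K in series).
Σ(L/K) = 671/25.9 + 220/9.06 + 413/0.790 = 25.91 + 24.28 + 522.8 = 573.0 d
K_eq = L_total / Σ(L/K) = 1304 / 573.0 = 2.276 m/d
q = K_eq · i = 2.276 × 0.0011 = 0.002503 m/d (same in every zone)
Zone A: v = q/n = 0.002503/0.31 = 0.008076 m/d → t_A = 671/0.008076 = 83090 d
Zone B: v = q/n = 0.002503/0.18 = 0.01391 m/d → t_B = 220/0.01391 = 15820 d
Zone C: v = q/n = 0.002503/0.17 = 0.01473 m/d → t_C = 413/0.01473 = 28050 d
Total t = 83090 + 15820 + 28050 = 127000 d
   = 127000 / 365 = 348 yr

348 years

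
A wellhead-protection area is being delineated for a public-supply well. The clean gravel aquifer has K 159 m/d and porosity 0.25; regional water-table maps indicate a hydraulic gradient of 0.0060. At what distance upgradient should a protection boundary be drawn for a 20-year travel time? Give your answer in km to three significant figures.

Darcy flux q = K·i = 159 × 0.0060 = 0.9540 m/d
v = Ki/n = 159·0.0060/0.25 = 3.816 m/d
T = 20 yr × 365 = 7300 d
L = v × T = 3.816 × 7300 = 27860 m
   = 27.9 km

27.9 km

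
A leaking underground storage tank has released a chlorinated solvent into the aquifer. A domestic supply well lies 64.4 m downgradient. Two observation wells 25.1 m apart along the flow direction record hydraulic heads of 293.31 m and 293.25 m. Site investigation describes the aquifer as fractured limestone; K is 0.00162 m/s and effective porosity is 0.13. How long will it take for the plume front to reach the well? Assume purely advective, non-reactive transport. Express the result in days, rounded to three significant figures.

Hydraulic gradient i = (293.31 − 293.25) / 25.1 = 0.06 / 25.1 = 0.002390
K = 0.00162 m/s × 86400 s/d = 140.0 m/d
q = Ki = 140.0 × 0.002390 = 0.3346 m/d
Average linear velocity = 0.3346 / 0.13 = 2.574 m/d
t = L / v = 64.4 / 2.574 = 25.02 d

25.0 days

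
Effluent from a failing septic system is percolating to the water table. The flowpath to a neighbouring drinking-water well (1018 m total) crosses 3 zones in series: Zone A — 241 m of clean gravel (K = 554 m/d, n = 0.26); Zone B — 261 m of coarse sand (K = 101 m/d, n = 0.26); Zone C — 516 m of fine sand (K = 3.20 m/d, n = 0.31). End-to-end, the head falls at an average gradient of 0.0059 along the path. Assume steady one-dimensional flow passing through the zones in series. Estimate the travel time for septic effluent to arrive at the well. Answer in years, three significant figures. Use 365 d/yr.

Steady 1-D flow in series ⇒ the Darcy flux q is identical in every zone and the zone head losses add (resistances L/K in series).
Σ(L/K) = 241/554 + 261/101 + 516/3.20 = 0.4350 + 2.584 + 161.3 = 164.3 d
K_eq = L_total / Σ(L/K) = 1018 / 164.3 = 6.197 m/d
q = K_eq · i = 6.197 × 0.0059 = 0.03656 m/d (same in every zone)
Zone A: v = q/n = 0.03656/0.26 = 0.1406 m/d → t_A = 241/0.1406 = 1714 d
Zone B: v = q/n = 0.03656/0.26 = 0.1406 m/d → t_B = 261/0.1406 = 1856 d
Zone C: v = q/n = 0.03656/0.31 = 0.1179 m/d → t_C = 516/0.1179 = 4375 d
Total t = 1714 + 1856 + 4375 = 7945 d
   = 7945 / 365 = 21.8 yr

21.8 years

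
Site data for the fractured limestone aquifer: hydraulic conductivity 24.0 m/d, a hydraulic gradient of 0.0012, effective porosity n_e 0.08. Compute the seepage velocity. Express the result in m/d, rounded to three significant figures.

0.360 m/d

Specific discharge q = 24.0 × 0.0012 = 0.02880 m/d
v_s = q/n_e = 0.02880/0.08 = 0.3600 m/d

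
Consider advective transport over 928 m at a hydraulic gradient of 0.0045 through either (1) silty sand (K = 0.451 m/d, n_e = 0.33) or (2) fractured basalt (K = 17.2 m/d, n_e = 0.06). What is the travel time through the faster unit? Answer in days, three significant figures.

719 days

Unit 1 (silty sand): v = 0.451×0.0045/0.33 = 0.006150 m/d, t = 928/0.006150 = 150900 d
Unit 2 (fractured basalt): v = 17.2×0.0045/0.06 = 1.290 m/d, t = 928/1.290 = 719.4 d
Faster unit: t = 719 d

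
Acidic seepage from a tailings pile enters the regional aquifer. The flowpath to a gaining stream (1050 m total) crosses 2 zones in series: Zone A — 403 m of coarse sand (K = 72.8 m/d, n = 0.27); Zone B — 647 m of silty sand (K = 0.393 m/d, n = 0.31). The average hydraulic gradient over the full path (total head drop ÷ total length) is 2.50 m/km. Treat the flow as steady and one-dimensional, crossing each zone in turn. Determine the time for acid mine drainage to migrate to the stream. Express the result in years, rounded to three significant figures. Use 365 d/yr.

For zones in series the flux q is common to all zones; the equivalent conductivity is the harmonic (thickness-weighted) mean, K_eq = L_total / Σ(L_j/K_j).
Σ(L/K) = 403/72.8 + 647/0.393 = 5.536 + 1646 = 1652 d
K_eq = L_total / Σ(L/K) = 1050 / 1652 = 0.6357 m/d
q = K_eq · i = 0.6357 × 0.0025 = 0.001589 m/d (same in every zone)
Zone A: v = q/n = 0.001589/0.27 = 0.005886 m/d → t_A = 403/0.005886 = 68470 d
Zone B: v = q/n = 0.001589/0.31 = 0.005126 m/d → t_B = 647/0.005126 = 126200 d
Total t = 68470 + 126200 = 194700 d
   = 194700 / 365 = 533 yr

533 years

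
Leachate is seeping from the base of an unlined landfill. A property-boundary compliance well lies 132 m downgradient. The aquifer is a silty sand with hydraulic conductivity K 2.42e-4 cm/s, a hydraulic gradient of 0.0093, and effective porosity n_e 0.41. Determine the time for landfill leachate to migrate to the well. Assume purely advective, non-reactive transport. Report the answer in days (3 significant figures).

K = 2.42e-4 cm/s × 864 = 0.2091 m/d
q = Ki = 0.2091 × 0.0093 = 0.001945 m/d
v_s = q/n_e = 0.001945/0.41 = 0.004743 m/d
t = L / v = 132 / 0.004743 = 27830 d

27800 days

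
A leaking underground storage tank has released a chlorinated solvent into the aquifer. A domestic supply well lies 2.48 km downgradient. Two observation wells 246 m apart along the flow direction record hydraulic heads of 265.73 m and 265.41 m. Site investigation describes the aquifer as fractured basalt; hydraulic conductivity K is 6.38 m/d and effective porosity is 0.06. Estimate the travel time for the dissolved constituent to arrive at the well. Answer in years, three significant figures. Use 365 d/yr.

49.1 years

Hydraulic gradient i = (265.73 − 265.41) / 246 = 0.32 / 246 = 0.001301
q = Ki = 6.38 × 0.001301 = 0.008299 m/d
v = Ki/n = 6.38·0.001301/0.06 = 0.1383 m/d
L = 2.48 km = 2480 m
t = L / v = 2480 / 0.1383 = 17930 d
   = 17930 / 365 = 49.1 yr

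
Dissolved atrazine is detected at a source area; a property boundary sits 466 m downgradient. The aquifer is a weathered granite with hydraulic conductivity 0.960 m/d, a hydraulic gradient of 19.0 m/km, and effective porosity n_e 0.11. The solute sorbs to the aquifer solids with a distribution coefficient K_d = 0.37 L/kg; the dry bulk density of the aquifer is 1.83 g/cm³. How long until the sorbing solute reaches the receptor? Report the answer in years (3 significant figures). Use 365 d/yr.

55.1 years

q = Ki = 0.960 × 0.019 = 0.01824 m/d
v = Ki/n = 0.960·0.019/0.11 = 0.1658 m/d
Retardation R = 1 + ρ_b·K_d/n = 1 + 1.83×0.37/0.11 = 7.155
Contaminant velocity v_c = v/R = 0.1658/7.155 = 0.02317 m/d
t = L/v_c = 466/0.02317 = 20110 d
   = 20110/365 = 55.1 yr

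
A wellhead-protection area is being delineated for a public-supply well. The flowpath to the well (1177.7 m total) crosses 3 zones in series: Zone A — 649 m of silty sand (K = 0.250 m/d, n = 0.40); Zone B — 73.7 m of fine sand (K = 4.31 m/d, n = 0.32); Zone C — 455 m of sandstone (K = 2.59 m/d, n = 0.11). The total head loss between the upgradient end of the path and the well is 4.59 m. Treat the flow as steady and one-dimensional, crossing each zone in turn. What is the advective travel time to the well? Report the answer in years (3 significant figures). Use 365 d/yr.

Steady 1-D flow in series ⇒ the Darcy flux q is identical in every zone and the zone head losses add (resistances L/K in series).
Σ(L/K) = 649/0.250 + 73.7/4.31 + 455/2.59 = 2596 + 17.10 + 175.7 = 2789 d
q = ΔH / Σ(L/K) = 4.59 / 2789 = 0.001646 m/d (same in every zone)
Zone A: v = q/n = 0.001646/0.40 = 0.004115 m/d → t_A = 649/0.004115 = 157700 d
Zone B: v = q/n = 0.001646/0.32 = 0.005143 m/d → t_B = 73.7/0.005143 = 14330 d
Zone C: v = q/n = 0.001646/0.11 = 0.01496 m/d → t_C = 455/0.01496 = 30410 d
Total t = 157700 + 14330 + 30410 = 202500 d
   = 202500 / 365 = 555 yr

555 years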